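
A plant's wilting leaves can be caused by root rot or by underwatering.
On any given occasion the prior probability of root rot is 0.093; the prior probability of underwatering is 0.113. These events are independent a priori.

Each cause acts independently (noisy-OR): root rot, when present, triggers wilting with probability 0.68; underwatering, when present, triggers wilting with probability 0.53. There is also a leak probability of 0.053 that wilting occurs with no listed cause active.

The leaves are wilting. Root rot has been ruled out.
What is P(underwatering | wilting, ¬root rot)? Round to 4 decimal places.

P(underwatering | wilting, ¬root rot) ≈ 0.5715

Under noisy-OR, P(wilting | causes) = 1 − (1−0.053)·∏(1−qᵢ) over the active causes.
By total probability over both values of underwatering:
  P(wilting | ¬root rot) = 0.053·0.887 + 0.55491·0.113
        = 0.047011 + 0.062705 = 0.109716
Configurations with underwatering contribute 0.062705, so
  P(underwatering | wilting, ¬root rot) = 0.062705 / 0.109716 ≈ 0.5715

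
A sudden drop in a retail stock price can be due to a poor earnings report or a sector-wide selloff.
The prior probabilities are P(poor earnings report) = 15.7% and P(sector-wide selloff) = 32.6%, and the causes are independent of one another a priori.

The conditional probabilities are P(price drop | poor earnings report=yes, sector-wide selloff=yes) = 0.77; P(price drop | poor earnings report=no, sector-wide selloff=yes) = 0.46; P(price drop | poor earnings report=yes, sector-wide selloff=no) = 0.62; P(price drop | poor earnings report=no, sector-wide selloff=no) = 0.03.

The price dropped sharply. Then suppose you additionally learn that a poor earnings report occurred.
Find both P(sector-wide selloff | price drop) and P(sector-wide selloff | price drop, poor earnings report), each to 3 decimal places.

For the numerator, keep only sector-wide selloff=true terms: 0.126416 + 0.039410 = 0.165826
The normalizing constant is 0.03*0.843*0.674 + 0.46*0.843*0.326 + 0.62*0.157*0.674 + 0.77*0.157*0.326 = 0.248478
P(sector-wide selloff | price drop) = 0.165826/0.248478 ≈ 0.667

With the extra evidence:
By total probability over both values of sector-wide selloff:
  P(price drop | poor earnings report) = 0.62*0.674 + 0.77*0.326
        = 0.417880 + 0.251020 = 0.668900
Keeping only the sector-wide selloff-present terms gives 0.251020, so
  P(sector-wide selloff | price drop, poor earnings report) = 0.251020 / 0.668900 ≈ 0.375

P(sector-wide selloff | price drop) ≈ 0.667; P(sector-wide selloff | price drop, poor earnings report) ≈ 0.375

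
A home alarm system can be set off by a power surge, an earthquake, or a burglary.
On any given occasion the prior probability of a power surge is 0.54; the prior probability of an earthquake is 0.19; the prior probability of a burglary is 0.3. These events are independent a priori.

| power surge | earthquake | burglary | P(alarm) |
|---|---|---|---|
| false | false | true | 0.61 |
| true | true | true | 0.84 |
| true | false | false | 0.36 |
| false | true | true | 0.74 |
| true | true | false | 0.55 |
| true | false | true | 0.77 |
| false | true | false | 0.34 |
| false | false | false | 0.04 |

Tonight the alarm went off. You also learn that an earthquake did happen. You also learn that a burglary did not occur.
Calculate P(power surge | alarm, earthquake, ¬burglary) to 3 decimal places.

P(alarm | earthquake, ¬burglary) = 0.34*0.46 + 0.55*0.54 = 0.156400 + 0.297000 = 0.453400
Restricting to configurations with power surge present: 0.55*0.54 = 0.297000.
So P(power surge | alarm, earthquake, ¬burglary) = 0.297000/0.453400 ≈ 0.655.

P(power surge | alarm, earthquake, ¬burglary) ≈ 0.655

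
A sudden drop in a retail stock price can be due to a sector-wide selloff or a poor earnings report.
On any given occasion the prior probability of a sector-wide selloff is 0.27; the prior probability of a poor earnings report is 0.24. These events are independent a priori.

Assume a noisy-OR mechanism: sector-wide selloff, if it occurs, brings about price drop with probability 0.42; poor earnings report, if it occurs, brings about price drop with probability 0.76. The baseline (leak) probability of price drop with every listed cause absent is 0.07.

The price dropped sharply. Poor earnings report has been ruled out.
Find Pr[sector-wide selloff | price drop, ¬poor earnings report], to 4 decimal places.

Pr[sector-wide selloff | price drop, ¬poor earnings report] ≈ 0.7088

Under noisy-OR, P(price drop | causes) = 1 − (1−0.07)·∏(1−qᵢ) over the active causes.
Enumerate both values of sector-wide selloff and weight by the priors:
  P(price drop | ¬poor earnings report) = 0.07×0.73 + 0.4606×0.27
        = 0.051100 + 0.124362 = 0.175462
Configurations with sector-wide selloff contribute 0.124362, so
  P(sector-wide selloff | price drop, ¬poor earnings report) = 0.124362 / 0.175462 ≈ 0.7088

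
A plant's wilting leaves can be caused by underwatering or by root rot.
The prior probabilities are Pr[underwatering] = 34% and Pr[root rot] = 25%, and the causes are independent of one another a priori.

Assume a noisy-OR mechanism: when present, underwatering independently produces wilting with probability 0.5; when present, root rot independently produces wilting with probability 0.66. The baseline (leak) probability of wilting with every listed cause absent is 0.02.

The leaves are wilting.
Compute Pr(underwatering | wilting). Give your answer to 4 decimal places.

Under noisy-OR, P(wilting | causes) = 1 − (1−0.02)·∏(1−qᵢ) over the active causes.
By total probability over the 4 (underwatering, root rot) configurations:
  P(wilting) = 0.02*0.66*0.75 + 0.6668*0.66*0.25 + 0.51*0.34*0.75 + 0.8334*0.34*0.25
        = 0.009900 + 0.110022 + 0.130050 + 0.070839 = 0.320811
Configurations with underwatering contribute 0.200889, so
  P(underwatering | wilting) = 0.200889 / 0.320811 ≈ 0.6262

Pr(underwatering | wilting) ≈ 0.6262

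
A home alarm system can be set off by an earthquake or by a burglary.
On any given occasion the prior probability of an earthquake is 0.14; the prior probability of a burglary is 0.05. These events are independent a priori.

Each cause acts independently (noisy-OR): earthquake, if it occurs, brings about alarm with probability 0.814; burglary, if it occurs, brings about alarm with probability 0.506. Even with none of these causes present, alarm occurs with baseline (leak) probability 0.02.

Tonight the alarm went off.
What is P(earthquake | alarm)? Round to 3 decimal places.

Under noisy-OR, P(alarm | causes) = 1 − (1−0.02)·∏(1−qᵢ) over the active causes.
Enumerate the 4 (earthquake, burglary) configurations and weight by the priors:
  P(alarm) = 0.02×0.86×0.95 + 0.51588×0.86×0.05 + 0.81772×0.14×0.95 + 0.909954×0.14×0.05
        = 0.016340 + 0.022183 + 0.108757 + 0.006370 = 0.153650
Keeping only the earthquake-present terms gives 0.115127, so
  P(earthquake | alarm) = 0.115127 / 0.153650 ≈ 0.749

P(earthquake | alarm) ≈ 0.749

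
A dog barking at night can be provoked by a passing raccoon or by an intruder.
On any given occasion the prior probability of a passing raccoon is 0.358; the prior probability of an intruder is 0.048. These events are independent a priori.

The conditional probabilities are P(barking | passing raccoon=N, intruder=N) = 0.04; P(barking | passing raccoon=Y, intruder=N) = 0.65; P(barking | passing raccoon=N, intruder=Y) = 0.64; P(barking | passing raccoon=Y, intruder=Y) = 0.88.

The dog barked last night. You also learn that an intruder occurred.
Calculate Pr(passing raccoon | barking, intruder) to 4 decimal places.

Pr(passing raccoon | barking, intruder) ≈ 0.4340

By total probability over both values of passing raccoon:
  P(barking | intruder) = 0.64×0.642 + 0.88×0.358
        = 0.410880 + 0.315040 = 0.725920
Keeping only the passing raccoon-present terms gives 0.315040, so
  P(passing raccoon | barking, intruder) = 0.315040 / 0.725920 ≈ 0.4340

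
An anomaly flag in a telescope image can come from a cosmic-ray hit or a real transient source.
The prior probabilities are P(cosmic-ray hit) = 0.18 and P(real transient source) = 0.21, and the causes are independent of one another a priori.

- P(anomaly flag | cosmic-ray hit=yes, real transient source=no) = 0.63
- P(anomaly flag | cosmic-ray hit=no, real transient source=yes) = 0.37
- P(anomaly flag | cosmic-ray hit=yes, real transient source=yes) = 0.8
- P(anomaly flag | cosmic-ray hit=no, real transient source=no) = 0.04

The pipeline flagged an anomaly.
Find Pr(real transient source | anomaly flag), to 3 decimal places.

Pr(real transient source | anomaly flag) ≈ 0.449

P(anomaly flag) = 0.04·0.82·0.79 + 0.37·0.82·0.21 + 0.63·0.18·0.79 + 0.8·0.18·0.21 = 0.025912 + 0.063714 + 0.089586 + 0.030240 = 0.209452
Restricting to configurations with real transient source present: 0.063714 + 0.030240 = 0.093954.
So P(real transient source | anomaly flag) = 0.093954/0.209452 ≈ 0.449.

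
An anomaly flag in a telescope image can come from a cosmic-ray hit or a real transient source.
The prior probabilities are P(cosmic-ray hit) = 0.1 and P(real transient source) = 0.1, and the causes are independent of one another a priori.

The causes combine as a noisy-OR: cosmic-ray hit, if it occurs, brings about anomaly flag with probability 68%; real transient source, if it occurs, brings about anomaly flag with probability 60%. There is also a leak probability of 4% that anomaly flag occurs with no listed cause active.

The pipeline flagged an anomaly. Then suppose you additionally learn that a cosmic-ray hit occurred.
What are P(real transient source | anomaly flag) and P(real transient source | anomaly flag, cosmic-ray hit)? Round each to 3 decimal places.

Under noisy-OR, P(anomaly flag | causes) = 1 − (1−0.04)·∏(1−qᵢ) over the active causes.
P(anomaly flag) = 0.04×0.9×0.9 + 0.616×0.9×0.1 + 0.6928×0.1×0.9 + 0.87712×0.1×0.1 = 0.032400 + 0.055440 + 0.062352 + 0.008771 = 0.158963
The real transient source-present share is 0.055440 + 0.008771 = 0.064211.
So P(real transient source | anomaly flag) = 0.064211/0.158963 ≈ 0.404.

With the extra evidence:
Sum P(anomaly flag|·) weighted by the priors over both values of real transient source:
  P(anomaly flag | cosmic-ray hit) = 0.6928·0.9 + 0.87712·0.1
        = 0.623520 + 0.087712 = 0.711232
The terms with real transient source present sum to 0.087712, so
  P(real transient source | anomaly flag, cosmic-ray hit) = 0.087712 / 0.711232 ≈ 0.123

P(real transient source | anomaly flag) ≈ 0.404; P(real transient source | anomaly flag, cosmic-ray hit) ≈ 0.123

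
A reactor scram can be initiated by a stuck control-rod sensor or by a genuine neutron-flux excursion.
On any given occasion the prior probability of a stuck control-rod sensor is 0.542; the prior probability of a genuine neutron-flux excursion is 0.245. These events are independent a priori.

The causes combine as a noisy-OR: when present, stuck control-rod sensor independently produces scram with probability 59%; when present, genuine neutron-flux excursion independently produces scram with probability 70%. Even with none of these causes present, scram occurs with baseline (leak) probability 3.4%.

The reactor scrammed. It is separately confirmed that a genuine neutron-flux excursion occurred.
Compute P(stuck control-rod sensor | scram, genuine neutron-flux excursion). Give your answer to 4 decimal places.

P(stuck control-rod sensor | scram, genuine neutron-flux excursion) ≈ 0.5949

Under noisy-OR, P(scram | causes) = 1 − (1−0.034)·∏(1−qᵢ) over the active causes.
Numerator (weight on configurations with stuck control-rod sensor): 0.881182×0.542 = 0.477601
Normalizer over all consistent configurations: 0.7102×0.458 + 0.881182×0.542 = 0.802873
Posterior = 0.477601 / 0.802873 ≈ 0.5949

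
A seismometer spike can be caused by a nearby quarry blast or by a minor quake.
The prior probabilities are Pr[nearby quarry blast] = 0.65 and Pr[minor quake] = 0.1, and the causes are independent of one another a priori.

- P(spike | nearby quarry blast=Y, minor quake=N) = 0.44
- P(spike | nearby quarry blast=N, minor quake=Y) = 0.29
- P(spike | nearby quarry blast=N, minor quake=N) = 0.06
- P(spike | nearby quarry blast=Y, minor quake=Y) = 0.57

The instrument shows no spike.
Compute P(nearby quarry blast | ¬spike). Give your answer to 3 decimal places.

For the numerator, keep only nearby quarry blast=true terms: 0.327600 + 0.027950 = 0.355550
The normalizing constant is 0.94·0.35·0.9 + 0.71·0.35·0.1 + 0.56·0.65·0.9 + 0.43·0.65·0.1 = 0.676500
P(nearby quarry blast | ¬spike) = 0.355550/0.676500 ≈ 0.526

P(nearby quarry blast | ¬spike) ≈ 0.526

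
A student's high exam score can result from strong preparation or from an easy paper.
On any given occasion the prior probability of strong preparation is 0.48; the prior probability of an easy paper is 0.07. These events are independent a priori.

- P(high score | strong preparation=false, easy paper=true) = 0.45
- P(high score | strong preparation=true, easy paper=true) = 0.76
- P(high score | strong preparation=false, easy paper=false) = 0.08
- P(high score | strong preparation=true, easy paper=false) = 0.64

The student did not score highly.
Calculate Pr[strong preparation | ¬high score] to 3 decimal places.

Numerator (weight on configurations with strong preparation): 0.160704 + 0.008064 = 0.168768
Denominator P(¬high score): 0.92*0.52*0.93 + 0.55*0.52*0.07 + 0.36*0.48*0.93 + 0.24*0.48*0.07 = 0.633700
Posterior = 0.168768 / 0.633700 ≈ 0.266

Pr[strong preparation | ¬high score] ≈ 0.266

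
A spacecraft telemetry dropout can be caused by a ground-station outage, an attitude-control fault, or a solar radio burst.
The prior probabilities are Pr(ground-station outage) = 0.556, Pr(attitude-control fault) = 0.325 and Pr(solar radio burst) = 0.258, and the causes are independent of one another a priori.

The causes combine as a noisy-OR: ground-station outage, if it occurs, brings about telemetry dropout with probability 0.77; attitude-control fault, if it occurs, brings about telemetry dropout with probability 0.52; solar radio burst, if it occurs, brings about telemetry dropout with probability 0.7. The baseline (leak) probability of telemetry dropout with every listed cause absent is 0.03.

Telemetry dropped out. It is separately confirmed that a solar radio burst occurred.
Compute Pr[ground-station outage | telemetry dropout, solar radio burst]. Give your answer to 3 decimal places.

Pr[ground-station outage | telemetry dropout, solar radio burst] ≈ 0.609

Under noisy-OR, P(telemetry dropout | causes) = 1 − (1−0.03)·∏(1−qᵢ) over the active causes.
P(telemetry dropout | solar radio burst) = 0.709*0.444*0.675 + 0.86032*0.444*0.325 + 0.93307*0.556*0.675 + 0.967874*0.556*0.325 = 0.212487 + 0.124144 + 0.350181 + 0.174895 = 0.861707
Of this, 0.525076 comes from 0.350181 + 0.174895 (the ground-station outage=true cases).
P(ground-station outage | telemetry dropout, solar radio burst) = 0.525076 / 0.861707 ≈ 0.609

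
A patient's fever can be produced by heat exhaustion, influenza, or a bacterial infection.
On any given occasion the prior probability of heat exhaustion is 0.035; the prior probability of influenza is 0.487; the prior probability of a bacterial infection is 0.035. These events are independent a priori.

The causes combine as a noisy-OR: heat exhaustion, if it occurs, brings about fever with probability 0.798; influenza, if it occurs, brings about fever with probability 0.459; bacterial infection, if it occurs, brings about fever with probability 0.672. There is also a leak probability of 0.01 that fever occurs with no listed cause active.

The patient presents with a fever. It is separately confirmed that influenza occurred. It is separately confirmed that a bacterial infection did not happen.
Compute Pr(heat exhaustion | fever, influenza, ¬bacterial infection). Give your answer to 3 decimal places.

Pr(heat exhaustion | fever, influenza, ¬bacterial infection) ≈ 0.065

Under noisy-OR, P(fever | causes) = 1 − (1−0.01)·∏(1−qᵢ) over the active causes.
Numerator (weight on configurations with heat exhaustion): 0.891811*0.035 = 0.031213
Normalizer over all consistent configurations: 0.46441*0.965 + 0.891811*0.035 = 0.479369
Posterior = 0.031213 / 0.479369 ≈ 0.065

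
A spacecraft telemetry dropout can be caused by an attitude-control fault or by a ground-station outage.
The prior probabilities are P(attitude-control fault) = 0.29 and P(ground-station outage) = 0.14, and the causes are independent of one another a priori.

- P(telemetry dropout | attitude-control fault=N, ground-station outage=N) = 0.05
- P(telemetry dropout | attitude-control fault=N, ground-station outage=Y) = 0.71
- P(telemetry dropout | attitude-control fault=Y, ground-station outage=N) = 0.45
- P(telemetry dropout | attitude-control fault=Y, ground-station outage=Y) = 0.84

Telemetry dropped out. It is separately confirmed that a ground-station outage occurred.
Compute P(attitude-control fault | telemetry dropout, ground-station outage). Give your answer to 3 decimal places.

P(attitude-control fault | telemetry dropout, ground-station outage) ≈ 0.326

Weight on attitude-control fault=true, given the evidence: 0.84·0.29 = 0.243600
The normalizing constant is 0.71·0.71 + 0.84·0.29 = 0.747700
Posterior = 0.243600 / 0.747700 ≈ 0.326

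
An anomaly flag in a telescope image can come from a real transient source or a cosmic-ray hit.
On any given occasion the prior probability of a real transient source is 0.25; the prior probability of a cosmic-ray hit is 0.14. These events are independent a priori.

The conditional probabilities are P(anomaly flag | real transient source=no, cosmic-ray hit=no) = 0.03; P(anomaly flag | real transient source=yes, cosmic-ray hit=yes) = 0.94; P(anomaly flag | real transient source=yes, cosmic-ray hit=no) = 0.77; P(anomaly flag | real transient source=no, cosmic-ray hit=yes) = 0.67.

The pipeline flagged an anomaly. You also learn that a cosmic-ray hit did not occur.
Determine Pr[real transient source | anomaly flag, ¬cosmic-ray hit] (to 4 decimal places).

Pr[real transient source | anomaly flag, ¬cosmic-ray hit] ≈ 0.8953

Weight on real transient source=true, given the evidence: 0.77*0.25 = 0.192500
Denominator P(anomaly flag | ¬cosmic-ray hit): 0.03*0.75 + 0.77*0.25 = 0.215000
P(real transient source | anomaly flag, ¬cosmic-ray hit) = 0.192500/0.215000 ≈ 0.8953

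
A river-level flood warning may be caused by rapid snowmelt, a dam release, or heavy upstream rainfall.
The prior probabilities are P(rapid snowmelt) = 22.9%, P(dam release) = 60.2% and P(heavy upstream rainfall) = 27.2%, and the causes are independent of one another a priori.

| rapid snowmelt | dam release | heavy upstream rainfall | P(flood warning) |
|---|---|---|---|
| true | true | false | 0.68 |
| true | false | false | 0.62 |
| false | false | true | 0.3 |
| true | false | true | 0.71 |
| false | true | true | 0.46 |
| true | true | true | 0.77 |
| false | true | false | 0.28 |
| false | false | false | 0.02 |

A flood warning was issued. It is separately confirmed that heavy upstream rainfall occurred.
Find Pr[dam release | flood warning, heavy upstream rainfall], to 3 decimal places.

P(flood warning | heavy upstream rainfall) = 0.3*0.771*0.398 + 0.46*0.771*0.602 + 0.71*0.229*0.398 + 0.77*0.229*0.602 = 0.092057 + 0.213505 + 0.064711 + 0.106151 = 0.476424
Restricting to configurations with dam release present: 0.213505 + 0.106151 = 0.319656.
P(dam release | flood warning, heavy upstream rainfall) = 0.319656 / 0.476424 ≈ 0.671

Pr[dam release | flood warning, heavy upstream rainfall] ≈ 0.671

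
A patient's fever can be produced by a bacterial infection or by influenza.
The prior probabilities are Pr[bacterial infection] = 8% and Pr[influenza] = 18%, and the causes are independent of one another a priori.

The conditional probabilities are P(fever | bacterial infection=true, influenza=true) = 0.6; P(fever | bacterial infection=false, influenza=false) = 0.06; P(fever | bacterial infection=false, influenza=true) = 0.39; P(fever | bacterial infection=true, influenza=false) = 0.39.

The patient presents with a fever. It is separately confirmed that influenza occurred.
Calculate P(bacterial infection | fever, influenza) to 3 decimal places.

P(fever | influenza) = 0.39×0.92 + 0.6×0.08 = 0.358800 + 0.048000 = 0.406800
The bacterial infection-present share is 0.6×0.08 = 0.048000.
P(bacterial infection | fever, influenza) = 0.048000 / 0.406800 ≈ 0.118

P(bacterial infection | fever, influenza) ≈ 0.118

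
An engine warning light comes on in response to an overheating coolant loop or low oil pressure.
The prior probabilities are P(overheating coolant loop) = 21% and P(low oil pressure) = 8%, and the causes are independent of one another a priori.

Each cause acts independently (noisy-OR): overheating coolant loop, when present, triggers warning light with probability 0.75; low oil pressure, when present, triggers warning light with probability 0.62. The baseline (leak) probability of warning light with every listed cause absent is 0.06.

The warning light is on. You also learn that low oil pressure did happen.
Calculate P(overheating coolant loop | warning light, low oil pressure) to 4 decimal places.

Under noisy-OR, P(warning light | causes) = 1 − (1−0.06)·∏(1−qᵢ) over the active causes.
Numerator (weight on configurations with overheating coolant loop): 0.9107*0.21 = 0.191247
Normalizer over all consistent configurations: 0.6428*0.79 + 0.9107*0.21 = 0.699059
Posterior = 0.191247 / 0.699059 ≈ 0.2736

P(overheating coolant loop | warning light, low oil pressure) ≈ 0.2736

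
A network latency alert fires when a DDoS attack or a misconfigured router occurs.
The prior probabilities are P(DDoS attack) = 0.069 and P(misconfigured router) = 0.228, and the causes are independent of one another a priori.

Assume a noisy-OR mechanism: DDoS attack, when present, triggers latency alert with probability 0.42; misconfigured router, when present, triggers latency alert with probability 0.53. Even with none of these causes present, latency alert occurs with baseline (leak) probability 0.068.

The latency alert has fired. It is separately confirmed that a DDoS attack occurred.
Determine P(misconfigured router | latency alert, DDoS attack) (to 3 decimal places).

Under noisy-OR, P(latency alert | causes) = 1 − (1−0.068)·∏(1−qᵢ) over the active causes.
Sum P(latency alert|·) weighted by the priors over both values of misconfigured router:
  P(latency alert | DDoS attack) = 0.45944×0.772 + 0.745937×0.228
        = 0.354688 + 0.170074 = 0.524762
The terms with misconfigured router present sum to 0.170074, so
  P(misconfigured router | latency alert, DDoS attack) = 0.170074 / 0.524762 ≈ 0.324

P(misconfigured router | latency alert, DDoS attack) ≈ 0.324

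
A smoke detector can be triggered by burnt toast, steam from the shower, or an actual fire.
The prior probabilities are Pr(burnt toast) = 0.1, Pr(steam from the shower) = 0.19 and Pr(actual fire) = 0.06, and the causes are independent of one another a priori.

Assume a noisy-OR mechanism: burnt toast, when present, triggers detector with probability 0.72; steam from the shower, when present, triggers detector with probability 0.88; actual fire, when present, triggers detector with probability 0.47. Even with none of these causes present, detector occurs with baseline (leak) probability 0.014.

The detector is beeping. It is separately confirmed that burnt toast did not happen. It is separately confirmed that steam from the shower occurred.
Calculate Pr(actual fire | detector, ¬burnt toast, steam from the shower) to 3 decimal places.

Pr(actual fire | detector, ¬burnt toast, steam from the shower) ≈ 0.064

Under noisy-OR, P(detector | causes) = 1 − (1−0.014)·∏(1−qᵢ) over the active causes.
Sum P(detector|·) weighted by the priors over both values of actual fire:
  P(detector | ¬burnt toast, steam from the shower) = 0.88168×0.94 + 0.93729×0.06
        = 0.828779 + 0.056237 = 0.885016
Configurations with actual fire contribute 0.056237, so
  P(actual fire | detector, ¬burnt toast, steam from the shower) = 0.056237 / 0.885016 ≈ 0.064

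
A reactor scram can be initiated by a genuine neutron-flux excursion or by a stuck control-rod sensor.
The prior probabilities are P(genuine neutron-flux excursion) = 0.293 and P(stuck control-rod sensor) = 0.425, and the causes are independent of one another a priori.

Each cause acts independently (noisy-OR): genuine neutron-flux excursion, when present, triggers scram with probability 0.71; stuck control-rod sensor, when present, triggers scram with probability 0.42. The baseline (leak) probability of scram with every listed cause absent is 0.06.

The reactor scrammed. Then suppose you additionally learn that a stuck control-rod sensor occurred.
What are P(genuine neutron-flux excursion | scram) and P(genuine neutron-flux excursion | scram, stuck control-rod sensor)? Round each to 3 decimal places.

Under noisy-OR, P(scram | causes) = 1 − (1−0.06)·∏(1−qᵢ) over the active causes.
Sum P(scram|·) weighted by the priors over the 4 (genuine neutron-flux excursion, stuck control-rod sensor) configurations:
  P(scram) = 0.06*0.707*0.575 + 0.4548*0.707*0.425 + 0.7274*0.293*0.575 + 0.841892*0.293*0.425
        = 0.024391 + 0.136656 + 0.122549 + 0.104837 = 0.388433
Configurations with genuine neutron-flux excursion contribute 0.227386, so
  P(genuine neutron-flux excursion | scram) = 0.227386 / 0.388433 ≈ 0.585

Now also conditioning on stuck control-rod sensor=true:
By total probability over both values of genuine neutron-flux excursion:
  P(scram | stuck control-rod sensor) = 0.4548×0.707 + 0.841892×0.293
        = 0.321544 + 0.246674 = 0.568218
Keeping only the genuine neutron-flux excursion-present terms gives 0.246674, so
  P(genuine neutron-flux excursion | scram, stuck control-rod sensor) = 0.246674 / 0.568218 ≈ 0.434
This is intercausal reasoning (explaining away): once stuck control-rod sensor accounts for the scram, genuine neutron-flux excursion becomes less likely.

P(genuine neutron-flux excursion | scram) ≈ 0.585; P(genuine neutron-flux excursion | scram, stuck control-rod sensor) ≈ 0.434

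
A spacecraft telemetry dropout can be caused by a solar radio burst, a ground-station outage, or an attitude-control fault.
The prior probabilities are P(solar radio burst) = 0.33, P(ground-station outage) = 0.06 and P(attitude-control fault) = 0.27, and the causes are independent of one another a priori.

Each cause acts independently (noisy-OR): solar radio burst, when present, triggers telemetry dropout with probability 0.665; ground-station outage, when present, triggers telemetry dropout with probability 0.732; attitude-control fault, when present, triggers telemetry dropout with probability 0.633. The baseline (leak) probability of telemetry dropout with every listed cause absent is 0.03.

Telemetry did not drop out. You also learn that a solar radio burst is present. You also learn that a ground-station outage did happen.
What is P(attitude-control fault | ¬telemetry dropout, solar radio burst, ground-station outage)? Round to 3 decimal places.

P(attitude-control fault | ¬telemetry dropout, solar radio burst, ground-station outage) ≈ 0.120

Under noisy-OR, P(telemetry dropout | causes) = 1 − (1−0.03)·∏(1−qᵢ) over the active causes.
Numerator (weight on configurations with attitude-control fault): 0.031961*0.27 = 0.008629
The normalizing constant is 0.087087*0.73 + 0.031961*0.27 = 0.072203
P(attitude-control fault | ¬telemetry dropout, solar radio burst, ground-station outage) = 0.008629/0.072203 ≈ 0.120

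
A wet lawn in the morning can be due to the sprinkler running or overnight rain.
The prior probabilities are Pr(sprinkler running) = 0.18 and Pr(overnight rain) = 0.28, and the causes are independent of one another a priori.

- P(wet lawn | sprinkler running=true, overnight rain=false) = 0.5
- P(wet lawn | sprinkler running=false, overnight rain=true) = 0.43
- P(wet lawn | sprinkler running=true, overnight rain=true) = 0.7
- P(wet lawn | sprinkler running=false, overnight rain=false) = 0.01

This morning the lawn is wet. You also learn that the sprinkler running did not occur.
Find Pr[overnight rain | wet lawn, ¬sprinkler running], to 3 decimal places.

P(wet lawn | ¬sprinkler running) = 0.01*0.72 + 0.43*0.28 = 0.007200 + 0.120400 = 0.127600
Of this, 0.120400 comes from 0.43*0.28 (the overnight rain=true cases).
P(overnight rain | wet lawn, ¬sprinkler running) = 0.120400 / 0.127600 ≈ 0.944

Pr[overnight rain | wet lawn, ¬sprinkler running] ≈ 0.944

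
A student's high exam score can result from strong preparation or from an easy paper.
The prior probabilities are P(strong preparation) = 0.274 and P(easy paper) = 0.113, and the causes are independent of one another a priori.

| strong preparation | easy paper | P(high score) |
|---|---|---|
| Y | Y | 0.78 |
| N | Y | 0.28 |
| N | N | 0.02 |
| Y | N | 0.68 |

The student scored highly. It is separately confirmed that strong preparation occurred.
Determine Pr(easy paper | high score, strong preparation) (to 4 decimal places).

Weight on easy paper=true, given the evidence: 0.78×0.113 = 0.088140
The normalizing constant is 0.68×0.887 + 0.78×0.113 = 0.691300
Posterior = 0.088140 / 0.691300 ≈ 0.1275

Pr(easy paper | high score, strong preparation) ≈ 0.1275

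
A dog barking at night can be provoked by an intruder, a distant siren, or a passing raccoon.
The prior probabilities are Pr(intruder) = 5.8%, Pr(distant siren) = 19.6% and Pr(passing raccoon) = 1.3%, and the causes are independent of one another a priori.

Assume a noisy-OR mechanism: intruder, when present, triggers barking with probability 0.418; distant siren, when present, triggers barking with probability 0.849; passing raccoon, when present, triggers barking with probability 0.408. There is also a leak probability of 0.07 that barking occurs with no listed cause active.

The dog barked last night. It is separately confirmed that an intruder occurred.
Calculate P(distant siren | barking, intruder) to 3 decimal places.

Under noisy-OR, P(barking | causes) = 1 − (1−0.07)·∏(1−qᵢ) over the active causes.
P(barking | intruder) = 0.45874*0.804*0.987 + 0.679574*0.804*0.013 + 0.91827*0.196*0.987 + 0.951616*0.196*0.013 = 0.364032 + 0.007103 + 0.177641 + 0.002425 = 0.551201
The distant siren-present share is 0.177641 + 0.002425 = 0.180066.
Hence the posterior is 0.180066/0.551201 ≈ 0.327.

P(distant siren | barking, intruder) ≈ 0.327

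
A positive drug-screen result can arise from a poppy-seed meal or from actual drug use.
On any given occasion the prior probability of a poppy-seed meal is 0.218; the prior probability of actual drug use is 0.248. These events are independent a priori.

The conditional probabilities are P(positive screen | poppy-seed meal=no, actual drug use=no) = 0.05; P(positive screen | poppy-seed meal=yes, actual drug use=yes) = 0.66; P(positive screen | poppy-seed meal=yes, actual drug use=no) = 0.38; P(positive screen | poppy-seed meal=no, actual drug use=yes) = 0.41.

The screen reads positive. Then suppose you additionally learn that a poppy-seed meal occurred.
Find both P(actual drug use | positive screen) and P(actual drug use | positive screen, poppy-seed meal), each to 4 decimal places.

P(actual drug use | positive screen) ≈ 0.5568; P(actual drug use | positive screen, poppy-seed meal) ≈ 0.3642

Weight on actual drug use=true, given the evidence: 0.079514 + 0.035682 = 0.115196
Denominator P(positive screen): 0.05×0.782×0.752 + 0.41×0.782×0.248 + 0.38×0.218×0.752 + 0.66×0.218×0.248 = 0.206895
Posterior = 0.115196 / 0.206895 ≈ 0.5568

Now also conditioning on poppy-seed meal=true:
For the numerator, keep only actual drug use=true terms: 0.66·0.248 = 0.163680
Denominator P(positive screen | poppy-seed meal): 0.38·0.752 + 0.66·0.248 = 0.449440
P(actual drug use | positive screen, poppy-seed meal) = 0.163680/0.449440 ≈ 0.3642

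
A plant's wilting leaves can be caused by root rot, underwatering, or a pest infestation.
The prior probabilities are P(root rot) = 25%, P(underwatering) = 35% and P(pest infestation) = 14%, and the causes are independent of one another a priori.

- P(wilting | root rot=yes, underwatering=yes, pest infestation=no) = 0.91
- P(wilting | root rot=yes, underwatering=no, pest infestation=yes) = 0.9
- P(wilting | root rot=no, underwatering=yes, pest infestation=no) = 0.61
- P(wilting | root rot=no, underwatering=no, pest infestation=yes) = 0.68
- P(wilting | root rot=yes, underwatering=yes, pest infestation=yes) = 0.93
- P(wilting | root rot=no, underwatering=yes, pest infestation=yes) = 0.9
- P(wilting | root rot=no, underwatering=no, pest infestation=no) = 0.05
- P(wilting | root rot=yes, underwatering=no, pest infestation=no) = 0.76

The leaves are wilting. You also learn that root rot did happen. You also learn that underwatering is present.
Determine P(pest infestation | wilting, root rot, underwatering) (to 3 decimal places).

P(pest infestation | wilting, root rot, underwatering) ≈ 0.143

Sum P(wilting|·) weighted by the priors over both values of pest infestation:
  P(wilting | root rot, underwatering) = 0.91*0.86 + 0.93*0.14
        = 0.782600 + 0.130200 = 0.912800
The terms with pest infestation present sum to 0.130200, so
  P(pest infestation | wilting, root rot, underwatering) = 0.130200 / 0.912800 ≈ 0.143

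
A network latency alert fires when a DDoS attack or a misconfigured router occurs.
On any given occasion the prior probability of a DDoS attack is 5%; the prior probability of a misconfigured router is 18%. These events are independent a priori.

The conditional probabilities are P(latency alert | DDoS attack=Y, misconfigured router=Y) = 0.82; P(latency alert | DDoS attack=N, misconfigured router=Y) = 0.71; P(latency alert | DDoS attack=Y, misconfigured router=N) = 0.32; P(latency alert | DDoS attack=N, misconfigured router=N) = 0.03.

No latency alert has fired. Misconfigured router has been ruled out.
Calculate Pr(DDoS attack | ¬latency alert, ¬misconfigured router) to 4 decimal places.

Enumerate both values of DDoS attack and weight by the priors:
  P(¬latency alert | ¬misconfigured router) = 0.97·0.95 + 0.68·0.05
        = 0.921500 + 0.034000 = 0.955500
The terms with DDoS attack present sum to 0.034000, so
  P(DDoS attack | ¬latency alert, ¬misconfigured router) = 0.034000 / 0.955500 ≈ 0.0356

Pr(DDoS attack | ¬latency alert, ¬misconfigured router) ≈ 0.0356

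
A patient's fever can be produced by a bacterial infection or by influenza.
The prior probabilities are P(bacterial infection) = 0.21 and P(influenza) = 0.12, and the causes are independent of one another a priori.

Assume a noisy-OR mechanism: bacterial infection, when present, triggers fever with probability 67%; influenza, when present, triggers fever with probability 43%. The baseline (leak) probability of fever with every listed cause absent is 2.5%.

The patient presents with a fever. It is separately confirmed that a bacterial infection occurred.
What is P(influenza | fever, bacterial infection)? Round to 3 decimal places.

Under noisy-OR, P(fever | causes) = 1 − (1−0.025)·∏(1−qᵢ) over the active causes.
P(fever | bacterial infection) = 0.67825×0.88 + 0.816603×0.12 = 0.596860 + 0.097992 = 0.694852
Of this, 0.097992 comes from 0.816603×0.12 (the influenza=true cases).
P(influenza | fever, bacterial infection) = 0.097992 / 0.694852 ≈ 0.141

P(influenza | fever, bacterial infection) ≈ 0.141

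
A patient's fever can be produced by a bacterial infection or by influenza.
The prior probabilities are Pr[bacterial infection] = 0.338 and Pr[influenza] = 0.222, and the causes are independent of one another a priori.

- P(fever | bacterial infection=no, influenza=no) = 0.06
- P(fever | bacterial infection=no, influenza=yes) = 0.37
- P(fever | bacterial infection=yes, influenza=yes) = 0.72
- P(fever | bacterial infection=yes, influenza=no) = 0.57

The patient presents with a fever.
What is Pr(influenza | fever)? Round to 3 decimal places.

Pr(influenza | fever) ≈ 0.375

For the numerator, keep only influenza=true terms: 0.054377 + 0.054026 = 0.108403
The normalizing constant is 0.06·0.662·0.778 + 0.37·0.662·0.222 + 0.57·0.338·0.778 + 0.72·0.338·0.222 = 0.289194
P(influenza | fever) = 0.108403/0.289194 ≈ 0.375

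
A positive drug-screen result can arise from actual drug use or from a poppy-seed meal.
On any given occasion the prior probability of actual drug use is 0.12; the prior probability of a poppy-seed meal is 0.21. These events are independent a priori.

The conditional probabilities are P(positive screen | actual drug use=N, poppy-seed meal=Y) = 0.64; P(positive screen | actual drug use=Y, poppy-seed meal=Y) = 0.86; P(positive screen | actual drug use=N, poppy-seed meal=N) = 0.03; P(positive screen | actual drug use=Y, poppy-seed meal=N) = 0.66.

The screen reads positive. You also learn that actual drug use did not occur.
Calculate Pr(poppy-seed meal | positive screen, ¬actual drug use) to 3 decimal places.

For the numerator, keep only poppy-seed meal=true terms: 0.64×0.21 = 0.134400
Normalizer over all consistent configurations: 0.03×0.79 + 0.64×0.21 = 0.158100
Posterior = 0.134400 / 0.158100 ≈ 0.850

Pr(poppy-seed meal | positive screen, ¬actual drug use) ≈ 0.850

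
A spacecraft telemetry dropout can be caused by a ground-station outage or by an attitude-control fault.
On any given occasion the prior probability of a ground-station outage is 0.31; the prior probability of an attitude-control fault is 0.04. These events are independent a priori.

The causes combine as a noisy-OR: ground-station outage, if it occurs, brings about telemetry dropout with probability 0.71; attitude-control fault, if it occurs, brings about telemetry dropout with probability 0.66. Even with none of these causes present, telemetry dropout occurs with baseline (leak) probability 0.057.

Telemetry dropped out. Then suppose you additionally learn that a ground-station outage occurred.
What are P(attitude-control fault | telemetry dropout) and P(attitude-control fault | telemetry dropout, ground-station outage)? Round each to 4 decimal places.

P(attitude-control fault | telemetry dropout) ≈ 0.1056; P(attitude-control fault | telemetry dropout, ground-station outage) ≈ 0.0494

Under noisy-OR, P(telemetry dropout | causes) = 1 − (1−0.057)·∏(1−qᵢ) over the active causes.
By total probability over the 4 (ground-station outage, attitude-control fault) configurations:
  P(telemetry dropout) = 0.057·0.69·0.96 + 0.67938·0.69·0.04 + 0.72653·0.31·0.96 + 0.90702·0.31·0.04
        = 0.037757 + 0.018751 + 0.216215 + 0.011247 = 0.283970
Keeping only the attitude-control fault-present terms gives 0.029998, so
  P(attitude-control fault | telemetry dropout) = 0.029998 / 0.283970 ≈ 0.1056

Now also conditioning on ground-station outage=true:
P(telemetry dropout | ground-station outage) = 0.72653·0.96 + 0.90702·0.04 = 0.697469 + 0.036281 = 0.733750
The attitude-control fault-present share is 0.90702·0.04 = 0.036281.
P(attitude-control fault | telemetry dropout, ground-station outage) = 0.036281 / 0.733750 ≈ 0.0494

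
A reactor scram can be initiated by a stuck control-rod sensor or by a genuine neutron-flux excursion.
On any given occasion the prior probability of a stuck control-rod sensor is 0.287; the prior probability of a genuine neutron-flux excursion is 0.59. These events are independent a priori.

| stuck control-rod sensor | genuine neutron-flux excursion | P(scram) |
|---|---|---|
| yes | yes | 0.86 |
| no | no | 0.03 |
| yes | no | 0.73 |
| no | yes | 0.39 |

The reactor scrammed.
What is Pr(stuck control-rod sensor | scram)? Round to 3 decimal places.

By total probability over the 4 (stuck control-rod sensor, genuine neutron-flux excursion) configurations:
  P(scram) = 0.03*0.713*0.41 + 0.39*0.713*0.59 + 0.73*0.287*0.41 + 0.86*0.287*0.59
        = 0.008770 + 0.164061 + 0.085899 + 0.145624 = 0.404354
Configurations with stuck control-rod sensor contribute 0.231523, so
  P(stuck control-rod sensor | scram) = 0.231523 / 0.404354 ≈ 0.573

Pr(stuck control-rod sensor | scram) ≈ 0.573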